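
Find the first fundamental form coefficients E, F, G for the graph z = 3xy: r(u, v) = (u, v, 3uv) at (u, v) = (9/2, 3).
E = 82;  F = 243/2;  G = 733/4

Partials: r_u = (1, 0, 3*v), r_v = (0, 1, 3*u). As functions of (u, v):
  E = r_u · r_u = 9*v^2 + 1,
  F = r_u · r_v = 9*u*v,
  G = r_v · r_v = 9*u^2 + 1.
Evaluating at (u, v) = (9/2, 3): E = 82, F = 243/2, G = 733/4.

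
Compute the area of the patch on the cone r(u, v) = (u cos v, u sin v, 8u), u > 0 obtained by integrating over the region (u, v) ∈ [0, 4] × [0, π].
Area = 8*sqrt(65)*pi

Area = ∫∫ √(EG − F²) du dv with √(EG − F²) = sqrt(65)*Abs(u). Integrating over [0, 4] × [0, π] gives 8*sqrt(65)*pi.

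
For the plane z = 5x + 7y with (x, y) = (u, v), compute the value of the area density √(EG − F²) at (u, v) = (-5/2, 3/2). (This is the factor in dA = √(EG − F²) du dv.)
√(EG − F²)|_{(-5/2, 3/2)} = 5*sqrt(3)

E = 26, F = 35, G = 50, so EG − F² = 75. Taking the positive square root: √(EG − F²) = 5*sqrt(3). At (u, v) = (-5/2, 3/2): 5*sqrt(3).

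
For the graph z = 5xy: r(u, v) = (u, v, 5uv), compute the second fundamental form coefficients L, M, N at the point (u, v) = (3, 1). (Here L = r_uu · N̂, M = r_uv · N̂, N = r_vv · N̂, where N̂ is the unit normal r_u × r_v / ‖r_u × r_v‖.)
L = 0;  M = 5*sqrt(251)/251;  N = 0

Compute the unit normal N̂(u, v) = (-5*v/sqrt(25*u^2 + 25*v^2 + 1), -5*u/sqrt(25*u^2 + 25*v^2 + 1), 1/sqrt(25*u^2 + 25*v^2 + 1)), and the second partials r_uu, r_uv, r_vv. Take dot products:
  L(u, v) = r_uu · N̂ = 0,
  M(u, v) = r_uv · N̂ = 5/sqrt(25*u^2 + 25*v^2 + 1),
  N(u, v) = r_vv · N̂ = 0.
Evaluating at (u, v) = (3, 1):
  L = 0, M = 5*sqrt(251)/251, N = 0.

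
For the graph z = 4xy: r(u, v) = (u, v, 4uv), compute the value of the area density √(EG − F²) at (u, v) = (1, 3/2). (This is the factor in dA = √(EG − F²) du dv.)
√(EG − F²)|_{(1, 3/2)} = sqrt(53)

E = 16*v^2 + 1, F = 16*u*v, G = 16*u^2 + 1, so EG − F² = 16*u^2 + 16*v^2 + 1. Taking the positive square root: √(EG − F²) = sqrt(16*u^2 + 16*v^2 + 1). At (u, v) = (1, 3/2): sqrt(53).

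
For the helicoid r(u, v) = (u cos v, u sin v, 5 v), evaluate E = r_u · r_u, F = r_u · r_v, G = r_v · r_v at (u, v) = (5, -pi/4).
E = 1;  F = 0;  G = 50

Partials: r_u = (cos(v), sin(v), 0), r_v = (-u*sin(v), u*cos(v), 5). As functions of (u, v):
  E = r_u · r_u = 1,
  F = r_u · r_v = 0,
  G = r_v · r_v = u^2 + 25.
Evaluating at (u, v) = (5, -pi/4): E = 1, F = 0, G = 50.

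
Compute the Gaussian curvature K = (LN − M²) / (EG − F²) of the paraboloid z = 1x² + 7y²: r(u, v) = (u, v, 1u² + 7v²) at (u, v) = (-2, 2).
K = 28/641601

Coefficients of the first fundamental form: E = 4*u^2 + 1, F = 28*u*v, G = 196*v^2 + 1.
Coefficients of the second fundamental form: L = 2/sqrt(4*u^2 + 196*v^2 + 1), M = 0, N = 14/sqrt(4*u^2 + 196*v^2 + 1).
Assemble K = (LN − M²)/(EG − F²) = 28/(16*u^4 + 1568*u^2*v^2 + 8*u^2 + 38416*v^4 + 392*v^2 + 1). At (u, v) = (-2, 2): K = 28/641601.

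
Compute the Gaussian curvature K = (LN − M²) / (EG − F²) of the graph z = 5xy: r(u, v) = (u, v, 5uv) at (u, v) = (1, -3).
K = -25/63001

Coefficients of the first fundamental form: E = 25*v^2 + 1, F = 25*u*v, G = 25*u^2 + 1.
Coefficients of the second fundamental form: L = 0, M = 5/sqrt(25*u^2 + 25*v^2 + 1), N = 0.
Assemble K = (LN − M²)/(EG − F²) = -25/(625*u^4 + 1250*u^2*v^2 + 50*u^2 + 625*v^4 + 50*v^2 + 1). At (u, v) = (1, -3): K = -25/63001.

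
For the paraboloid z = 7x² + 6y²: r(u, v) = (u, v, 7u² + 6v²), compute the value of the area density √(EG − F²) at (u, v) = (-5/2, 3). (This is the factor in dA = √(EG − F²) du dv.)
√(EG − F²)|_{(-5/2, 3)} = sqrt(2522)

E = 196*u^2 + 1, F = 168*u*v, G = 144*v^2 + 1, so EG − F² = 196*u^2 + 144*v^2 + 1. Taking the positive square root: √(EG − F²) = sqrt(196*u^2 + 144*v^2 + 1). At (u, v) = (-5/2, 3): sqrt(2522).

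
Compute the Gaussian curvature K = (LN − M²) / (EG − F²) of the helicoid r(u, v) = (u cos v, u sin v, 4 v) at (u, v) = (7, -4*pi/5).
K = -16/4225

Coefficients of the first fundamental form: E = 1, F = 0, G = u^2 + 16.
Coefficients of the second fundamental form: L = 0, M = -4/sqrt(u^2 + 16), N = 0.
Assemble K = (LN − M²)/(EG − F²) = -16/(u^2 + 16)^2. At (u, v) = (7, -4*pi/5): K = -16/4225.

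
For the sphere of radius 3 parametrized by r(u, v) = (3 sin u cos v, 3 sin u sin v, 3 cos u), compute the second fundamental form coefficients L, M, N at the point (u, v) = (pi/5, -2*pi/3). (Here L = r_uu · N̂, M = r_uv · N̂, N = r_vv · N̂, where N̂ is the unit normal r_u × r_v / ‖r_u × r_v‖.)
L = -3;  M = 0;  N = -15/8 + 3*sqrt(5)/8

Compute the unit normal N̂(u, v) = (sin(u)^2*cos(v)/Abs(sin(u)), sin(u)^2*sin(v)/Abs(sin(u)), sin(2*u)/(2*Abs(sin(u)))), and the second partials r_uu, r_uv, r_vv. Take dot products:
  L(u, v) = r_uu · N̂ = -3*sin(u)/Abs(sin(u)),
  M(u, v) = r_uv · N̂ = 0,
  N(u, v) = r_vv · N̂ = -3*sin(u)^3/Abs(sin(u)).
Evaluating at (u, v) = (pi/5, -2*pi/3):
  L = -3, M = 0, N = -15/8 + 3*sqrt(5)/8.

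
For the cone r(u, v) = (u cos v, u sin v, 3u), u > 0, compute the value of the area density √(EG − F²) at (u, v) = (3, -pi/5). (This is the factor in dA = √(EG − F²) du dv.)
√(EG − F²)|_{(3, -pi/5)} = 3*sqrt(10)

E = 10, F = 0, G = u^2, so EG − F² = 10*u^2. Taking the positive square root: √(EG − F²) = sqrt(10)*Abs(u). At (u, v) = (3, -pi/5): 3*sqrt(10).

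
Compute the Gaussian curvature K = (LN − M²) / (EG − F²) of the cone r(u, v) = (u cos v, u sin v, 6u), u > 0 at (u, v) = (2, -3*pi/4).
K = 0

Coefficients of the first fundamental form: E = 37, F = 0, G = u^2.
Coefficients of the second fundamental form: L = 0, M = 0, N = 6*sqrt(37)*u^2/(37*Abs(u)).
Assemble K = (LN − M²)/(EG − F²) = 0. At (u, v) = (2, -3*pi/4): K = 0.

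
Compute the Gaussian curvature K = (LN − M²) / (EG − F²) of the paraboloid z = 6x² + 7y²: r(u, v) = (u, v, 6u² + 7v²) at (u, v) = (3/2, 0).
K = 168/105625

Coefficients of the first fundamental form: E = 144*u^2 + 1, F = 168*u*v, G = 196*v^2 + 1.
Coefficients of the second fundamental form: L = 12/sqrt(144*u^2 + 196*v^2 + 1), M = 0, N = 14/sqrt(144*u^2 + 196*v^2 + 1).
Assemble K = (LN − M²)/(EG − F²) = 168/(20736*u^4 + 56448*u^2*v^2 + 288*u^2 + 38416*v^4 + 392*v^2 + 1). At (u, v) = (3/2, 0): K = 168/105625.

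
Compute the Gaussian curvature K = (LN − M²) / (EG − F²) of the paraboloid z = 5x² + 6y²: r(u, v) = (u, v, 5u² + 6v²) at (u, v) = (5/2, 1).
K = 6/29645

Coefficients of the first fundamental form: E = 100*u^2 + 1, F = 120*u*v, G = 144*v^2 + 1.
Coefficients of the second fundamental form: L = 10/sqrt(100*u^2 + 144*v^2 + 1), M = 0, N = 12/sqrt(100*u^2 + 144*v^2 + 1).
Assemble K = (LN − M²)/(EG − F²) = 120/(10000*u^4 + 28800*u^2*v^2 + 200*u^2 + 20736*v^4 + 288*v^2 + 1). At (u, v) = (5/2, 1): K = 6/29645.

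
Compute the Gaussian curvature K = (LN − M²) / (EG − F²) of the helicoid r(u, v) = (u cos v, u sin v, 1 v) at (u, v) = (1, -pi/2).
K = -1/4

Coefficients of the first fundamental form: E = 1, F = 0, G = u^2 + 1.
Coefficients of the second fundamental form: L = 0, M = -1/sqrt(u^2 + 1), N = 0.
Assemble K = (LN − M²)/(EG − F²) = -1/(u^2 + 1)^2. At (u, v) = (1, -pi/2): K = -1/4.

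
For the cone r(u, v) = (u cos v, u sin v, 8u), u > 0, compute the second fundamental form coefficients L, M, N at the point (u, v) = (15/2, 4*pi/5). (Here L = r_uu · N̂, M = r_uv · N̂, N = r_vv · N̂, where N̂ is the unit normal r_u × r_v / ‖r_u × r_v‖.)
L = 0;  M = 0;  N = 12*sqrt(65)/13

Compute the unit normal N̂(u, v) = (-8*sqrt(65)*u*cos(v)/(65*Abs(u)), -8*sqrt(65)*u*sin(v)/(65*Abs(u)), sqrt(65)*u/(65*Abs(u))), and the second partials r_uu, r_uv, r_vv. Take dot products:
  L(u, v) = r_uu · N̂ = 0,
  M(u, v) = r_uv · N̂ = 0,
  N(u, v) = r_vv · N̂ = 8*sqrt(65)*u^2/(65*Abs(u)).
Evaluating at (u, v) = (15/2, 4*pi/5):
  L = 0, M = 0, N = 12*sqrt(65)/13.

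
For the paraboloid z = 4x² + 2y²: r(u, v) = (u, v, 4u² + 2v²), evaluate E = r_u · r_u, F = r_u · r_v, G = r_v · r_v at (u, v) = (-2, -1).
E = 257;  F = 64;  G = 17

Partials: r_u = (1, 0, 8*u), r_v = (0, 1, 4*v). As functions of (u, v):
  E = r_u · r_u = 64*u^2 + 1,
  F = r_u · r_v = 32*u*v,
  G = r_v · r_v = 16*v^2 + 1.
Evaluating at (u, v) = (-2, -1): E = 257, F = 64, G = 17.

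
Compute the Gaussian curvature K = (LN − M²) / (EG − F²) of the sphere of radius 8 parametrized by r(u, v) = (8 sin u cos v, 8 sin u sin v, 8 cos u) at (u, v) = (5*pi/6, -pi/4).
K = 1/64

Coefficients of the first fundamental form: E = 64, F = 0, G = 64*sin(u)^2.
Coefficients of the second fundamental form: L = -8*sin(u)/Abs(sin(u)), M = 0, N = -8*sin(u)^3/Abs(sin(u)).
Assemble K = (LN − M²)/(EG − F²) = 1/64. At (u, v) = (5*pi/6, -pi/4): K = 1/64.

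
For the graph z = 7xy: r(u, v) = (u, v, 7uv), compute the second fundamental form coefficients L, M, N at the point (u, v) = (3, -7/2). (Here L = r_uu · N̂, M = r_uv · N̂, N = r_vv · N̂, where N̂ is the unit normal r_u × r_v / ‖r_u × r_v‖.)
L = 0;  M = 14*sqrt(4169)/4169;  N = 0

Compute the unit normal N̂(u, v) = (-7*v/sqrt(49*u^2 + 49*v^2 + 1), -7*u/sqrt(49*u^2 + 49*v^2 + 1), 1/sqrt(49*u^2 + 49*v^2 + 1)), and the second partials r_uu, r_uv, r_vv. Take dot products:
  L(u, v) = r_uu · N̂ = 0,
  M(u, v) = r_uv · N̂ = 7/sqrt(49*u^2 + 49*v^2 + 1),
  N(u, v) = r_vv · N̂ = 0.
Evaluating at (u, v) = (3, -7/2):
  L = 0, M = 14*sqrt(4169)/4169, N = 0.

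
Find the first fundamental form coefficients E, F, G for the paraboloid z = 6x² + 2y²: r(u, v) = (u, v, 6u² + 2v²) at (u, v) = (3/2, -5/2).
E = 325;  F = -180;  G = 101

Partials: r_u = (1, 0, 12*u), r_v = (0, 1, 4*v). As functions of (u, v):
  E = r_u · r_u = 144*u^2 + 1,
  F = r_u · r_v = 48*u*v,
  G = r_v · r_v = 16*v^2 + 1.
Evaluating at (u, v) = (3/2, -5/2): E = 325, F = -180, G = 101.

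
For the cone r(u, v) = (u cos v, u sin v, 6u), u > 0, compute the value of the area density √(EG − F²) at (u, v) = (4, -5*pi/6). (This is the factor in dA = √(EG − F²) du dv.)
√(EG − F²)|_{(4, -5*pi/6)} = 4*sqrt(37)

E = 37, F = 0, G = u^2, so EG − F² = 37*u^2. Taking the positive square root: √(EG − F²) = sqrt(37)*Abs(u). At (u, v) = (4, -5*pi/6): 4*sqrt(37).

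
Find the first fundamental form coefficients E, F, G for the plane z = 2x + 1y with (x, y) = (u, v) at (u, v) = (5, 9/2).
E = 5;  F = 2;  G = 2

Partials: r_u = (1, 0, 2), r_v = (0, 1, 1). As functions of (u, v):
  E = r_u · r_u = 5,
  F = r_u · r_v = 2,
  G = r_v · r_v = 2.
Evaluating at (u, v) = (5, 9/2): E = 5, F = 2, G = 2.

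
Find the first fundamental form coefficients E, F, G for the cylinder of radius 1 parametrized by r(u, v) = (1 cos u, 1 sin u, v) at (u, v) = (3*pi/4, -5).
E = 1;  F = 0;  G = 1

Partials: r_u = (-sin(u), cos(u), 0), r_v = (0, 0, 1). As functions of (u, v):
  E = r_u · r_u = 1,
  F = r_u · r_v = 0,
  G = r_v · r_v = 1.
Evaluating at (u, v) = (3*pi/4, -5): E = 1, F = 0, G = 1.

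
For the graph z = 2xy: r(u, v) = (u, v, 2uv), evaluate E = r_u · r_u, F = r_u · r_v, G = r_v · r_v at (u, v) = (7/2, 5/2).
E = 26;  F = 35;  G = 50

Partials: r_u = (1, 0, 2*v), r_v = (0, 1, 2*u). As functions of (u, v):
  E = r_u · r_u = 4*v^2 + 1,
  F = r_u · r_v = 4*u*v,
  G = r_v · r_v = 4*u^2 + 1.
Evaluating at (u, v) = (7/2, 5/2): E = 26, F = 35, G = 50.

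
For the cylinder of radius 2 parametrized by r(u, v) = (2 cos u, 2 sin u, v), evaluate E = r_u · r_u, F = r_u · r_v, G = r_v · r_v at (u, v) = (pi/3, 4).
E = 4;  F = 0;  G = 1

Partials: r_u = (-2*sin(u), 2*cos(u), 0), r_v = (0, 0, 1). As functions of (u, v):
  E = r_u · r_u = 4,
  F = r_u · r_v = 0,
  G = r_v · r_v = 1.
Evaluating at (u, v) = (pi/3, 4): E = 4, F = 0, G = 1.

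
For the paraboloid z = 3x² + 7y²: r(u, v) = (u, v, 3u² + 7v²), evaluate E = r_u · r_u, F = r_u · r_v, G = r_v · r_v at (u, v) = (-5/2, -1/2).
E = 226;  F = 105;  G = 50

Partials: r_u = (1, 0, 6*u), r_v = (0, 1, 14*v). As functions of (u, v):
  E = r_u · r_u = 36*u^2 + 1,
  F = r_u · r_v = 84*u*v,
  G = r_v · r_v = 196*v^2 + 1.
Evaluating at (u, v) = (-5/2, -1/2): E = 226, F = 105, G = 50.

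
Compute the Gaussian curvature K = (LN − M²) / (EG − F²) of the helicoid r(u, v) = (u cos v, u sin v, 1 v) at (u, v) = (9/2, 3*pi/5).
K = -16/7225

Coefficients of the first fundamental form: E = 1, F = 0, G = u^2 + 1.
Coefficients of the second fundamental form: L = 0, M = -1/sqrt(u^2 + 1), N = 0.
Assemble K = (LN − M²)/(EG − F²) = -1/(u^2 + 1)^2. At (u, v) = (9/2, 3*pi/5): K = -16/7225.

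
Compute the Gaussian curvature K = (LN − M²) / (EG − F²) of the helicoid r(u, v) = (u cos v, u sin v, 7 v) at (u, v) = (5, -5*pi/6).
K = -49/5476

Coefficients of the first fundamental form: E = 1, F = 0, G = u^2 + 49.
Coefficients of the second fundamental form: L = 0, M = -7/sqrt(u^2 + 49), N = 0.
Assemble K = (LN − M²)/(EG − F²) = -49/(u^2 + 49)^2. At (u, v) = (5, -5*pi/6): K = -49/5476.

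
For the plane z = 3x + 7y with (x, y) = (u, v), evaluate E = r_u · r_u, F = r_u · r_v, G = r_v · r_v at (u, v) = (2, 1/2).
E = 10;  F = 21;  G = 50

Partials: r_u = (1, 0, 3), r_v = (0, 1, 7). As functions of (u, v):
  E = r_u · r_u = 10,
  F = r_u · r_v = 21,
  G = r_v · r_v = 50.
Evaluating at (u, v) = (2, 1/2): E = 10, F = 21, G = 50.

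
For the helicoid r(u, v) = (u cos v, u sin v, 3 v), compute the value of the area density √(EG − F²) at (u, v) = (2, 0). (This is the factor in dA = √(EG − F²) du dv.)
√(EG − F²)|_{(2, 0)} = sqrt(13)

E = 1, F = 0, G = u^2 + 9, so EG − F² = u^2 + 9. Taking the positive square root: √(EG − F²) = sqrt(u^2 + 9). At (u, v) = (2, 0): sqrt(13).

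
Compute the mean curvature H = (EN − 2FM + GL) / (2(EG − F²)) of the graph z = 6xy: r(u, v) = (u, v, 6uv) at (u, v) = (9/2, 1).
H = -243*sqrt(766)/146689

With E = 36*v^2 + 1, F = 36*u*v, G = 36*u^2 + 1, L = 0, M = 6/sqrt(36*u^2 + 36*v^2 + 1), N = 0, assemble
  H = (EN − 2FM + GL) / (2(EG − F²)) = -216*u*v/(36*u^2 + 36*v^2 + 1)^(3/2).
At (u, v) = (9/2, 1): H = -243*sqrt(766)/146689.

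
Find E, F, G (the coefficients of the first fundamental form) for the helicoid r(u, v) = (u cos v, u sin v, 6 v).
E = 1;  F = 0;  G = u^2 + 36

Compute partials: r_u = (cos(v), sin(v), 0), r_v = (-u*sin(v), u*cos(v), 6). Then
  E = r_u · r_u = 1,
  F = r_u · r_v = 0,
  G = r_v · r_v = u^2 + 36.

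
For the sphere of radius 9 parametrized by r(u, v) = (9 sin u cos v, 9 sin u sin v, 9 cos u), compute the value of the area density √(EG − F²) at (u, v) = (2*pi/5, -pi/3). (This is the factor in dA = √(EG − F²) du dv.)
√(EG − F²)|_{(2*pi/5, -pi/3)} = 81*sqrt(2*sqrt(5) + 10)/4

E = 81, F = 0, G = 81*sin(u)^2, so EG − F² = 6561*sin(u)^2. Taking the positive square root: √(EG − F²) = 81*Abs(sin(u)). At (u, v) = (2*pi/5, -pi/3): 81*sqrt(2*sqrt(5) + 10)/4.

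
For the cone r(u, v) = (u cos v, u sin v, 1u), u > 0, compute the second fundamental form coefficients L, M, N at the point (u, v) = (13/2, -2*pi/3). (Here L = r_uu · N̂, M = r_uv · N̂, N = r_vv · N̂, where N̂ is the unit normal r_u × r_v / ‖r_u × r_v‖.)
L = 0;  M = 0;  N = 13*sqrt(2)/4

Compute the unit normal N̂(u, v) = (-sqrt(2)*u*cos(v)/(2*Abs(u)), -sqrt(2)*u*sin(v)/(2*Abs(u)), sqrt(2)*u/(2*Abs(u))), and the second partials r_uu, r_uv, r_vv. Take dot products:
  L(u, v) = r_uu · N̂ = 0,
  M(u, v) = r_uv · N̂ = 0,
  N(u, v) = r_vv · N̂ = sqrt(2)*u^2/(2*Abs(u)).
Evaluating at (u, v) = (13/2, -2*pi/3):
  L = 0, M = 0, N = 13*sqrt(2)/4.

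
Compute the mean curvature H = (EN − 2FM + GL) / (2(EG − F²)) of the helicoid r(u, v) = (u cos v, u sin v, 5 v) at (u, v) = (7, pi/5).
H = 0

With E = 1, F = 0, G = u^2 + 25, L = 0, M = -5/sqrt(u^2 + 25), N = 0, assemble
  H = (EN − 2FM + GL) / (2(EG − F²)) = 0.
At (u, v) = (7, pi/5): H = 0.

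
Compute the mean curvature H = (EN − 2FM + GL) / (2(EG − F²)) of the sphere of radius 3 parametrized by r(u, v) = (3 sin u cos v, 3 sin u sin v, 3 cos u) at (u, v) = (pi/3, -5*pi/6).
H = -1/3

With E = 9, F = 0, G = 9*sin(u)^2, L = -3*sin(u)/Abs(sin(u)), M = 0, N = -3*sin(u)^3/Abs(sin(u)), assemble
  H = (EN − 2FM + GL) / (2(EG − F²)) = -sin(u)/(3*Abs(sin(u))).
At (u, v) = (pi/3, -5*pi/6): H = -1/3.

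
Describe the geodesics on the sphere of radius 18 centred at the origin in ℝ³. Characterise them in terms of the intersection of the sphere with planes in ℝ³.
Geodesics on the sphere of radius 18 are great circles — circles of radius 18 obtained as the intersection of the sphere with planes through the origin (the centre of the sphere).

A curve α(t) of nonzero constant speed on the sphere of radius 18 is a geodesic iff its acceleration α̈ is everywhere normal to the surface, i.e. parallel to the radial vector α(t). Then d/dt(α × α̇) = α̇ × α̇ + α × α̈ = 0, so α × α̇ is a constant vector n ≠ 0 and α(t) · n = 0 for all t: α lies in the plane through the origin with normal n. The intersection of that plane with the sphere is a circle of radius 18 (a great circle). Conversely, a great circle traversed at constant speed has centripetal acceleration pointing at the origin, hence normal to the sphere, so every great circle is a geodesic.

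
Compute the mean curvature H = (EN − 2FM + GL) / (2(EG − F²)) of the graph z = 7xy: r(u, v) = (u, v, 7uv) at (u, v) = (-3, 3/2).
H = 12348/103823

With E = 49*v^2 + 1, F = 49*u*v, G = 49*u^2 + 1, L = 0, M = 7/sqrt(49*u^2 + 49*v^2 + 1), N = 0, assemble
  H = (EN − 2FM + GL) / (2(EG − F²)) = -343*u*v/(49*u^2 + 49*v^2 + 1)^(3/2).
At (u, v) = (-3, 3/2): H = 12348/103823.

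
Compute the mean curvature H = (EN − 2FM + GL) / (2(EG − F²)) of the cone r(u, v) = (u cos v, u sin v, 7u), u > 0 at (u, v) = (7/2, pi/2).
H = sqrt(2)/10

With E = 50, F = 0, G = u^2, L = 0, M = 0, N = 7*sqrt(2)*u^2/(10*Abs(u)), assemble
  H = (EN − 2FM + GL) / (2(EG − F²)) = 7*sqrt(2)/(20*Abs(u)).
At (u, v) = (7/2, pi/2): H = sqrt(2)/10.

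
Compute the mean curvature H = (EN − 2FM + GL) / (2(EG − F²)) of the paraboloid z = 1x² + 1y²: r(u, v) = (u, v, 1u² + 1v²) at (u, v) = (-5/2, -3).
H = 63*sqrt(62)/3844

With E = 4*u^2 + 1, F = 4*u*v, G = 4*v^2 + 1, L = 2/sqrt(4*u^2 + 4*v^2 + 1), M = 0, N = 2/sqrt(4*u^2 + 4*v^2 + 1), assemble
  H = (EN − 2FM + GL) / (2(EG − F²)) = 2*(2*u^2 + 2*v^2 + 1)/(4*u^2 + 4*v^2 + 1)^(3/2).
At (u, v) = (-5/2, -3): H = 63*sqrt(62)/3844.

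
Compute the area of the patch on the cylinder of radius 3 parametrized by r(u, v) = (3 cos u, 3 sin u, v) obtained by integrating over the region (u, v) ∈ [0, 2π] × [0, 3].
Area = 18*pi

Area = ∫∫ √(EG − F²) du dv with √(EG − F²) = 3. Integrating over [0, 2π] × [0, 3] gives 18*pi.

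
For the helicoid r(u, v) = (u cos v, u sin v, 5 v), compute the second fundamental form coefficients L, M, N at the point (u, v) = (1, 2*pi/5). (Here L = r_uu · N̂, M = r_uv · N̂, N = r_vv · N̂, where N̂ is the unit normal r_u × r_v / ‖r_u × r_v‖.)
L = 0;  M = -5*sqrt(26)/26;  N = 0

Compute the unit normal N̂(u, v) = (5*sin(v)/sqrt(u^2 + 25), -5*cos(v)/sqrt(u^2 + 25), u/sqrt(u^2 + 25)), and the second partials r_uu, r_uv, r_vv. Take dot products:
  L(u, v) = r_uu · N̂ = 0,
  M(u, v) = r_uv · N̂ = -5/sqrt(u^2 + 25),
  N(u, v) = r_vv · N̂ = 0.
Evaluating at (u, v) = (1, 2*pi/5):
  L = 0, M = -5*sqrt(26)/26, N = 0.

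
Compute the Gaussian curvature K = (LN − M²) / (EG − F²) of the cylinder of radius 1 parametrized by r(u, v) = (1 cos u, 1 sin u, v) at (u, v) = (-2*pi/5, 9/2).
K = 0

Coefficients of the first fundamental form: E = 1, F = 0, G = 1.
Coefficients of the second fundamental form: L = -1, M = 0, N = 0.
Assemble K = (LN − M²)/(EG − F²) = 0. At (u, v) = (-2*pi/5, 9/2): K = 0.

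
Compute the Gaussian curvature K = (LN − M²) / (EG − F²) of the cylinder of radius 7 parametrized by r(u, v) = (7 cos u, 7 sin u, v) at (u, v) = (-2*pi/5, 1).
K = 0

Coefficients of the first fundamental form: E = 49, F = 0, G = 1.
Coefficients of the second fundamental form: L = -7, M = 0, N = 0.
Assemble K = (LN − M²)/(EG − F²) = 0. At (u, v) = (-2*pi/5, 1): K = 0.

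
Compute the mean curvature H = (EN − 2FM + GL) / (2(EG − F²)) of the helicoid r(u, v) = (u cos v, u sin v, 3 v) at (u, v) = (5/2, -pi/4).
H = 0

With E = 1, F = 0, G = u^2 + 9, L = 0, M = -3/sqrt(u^2 + 9), N = 0, assemble
  H = (EN − 2FM + GL) / (2(EG − F²)) = 0.
At (u, v) = (5/2, -pi/4): H = 0.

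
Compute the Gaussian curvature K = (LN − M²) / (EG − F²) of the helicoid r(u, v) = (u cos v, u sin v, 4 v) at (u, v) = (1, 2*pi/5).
K = -16/289

Coefficients of the first fundamental form: E = 1, F = 0, G = u^2 + 16.
Coefficients of the second fundamental form: L = 0, M = -4/sqrt(u^2 + 16), N = 0.
Assemble K = (LN − M²)/(EG − F²) = -16/(u^2 + 16)^2. At (u, v) = (1, 2*pi/5): K = -16/289.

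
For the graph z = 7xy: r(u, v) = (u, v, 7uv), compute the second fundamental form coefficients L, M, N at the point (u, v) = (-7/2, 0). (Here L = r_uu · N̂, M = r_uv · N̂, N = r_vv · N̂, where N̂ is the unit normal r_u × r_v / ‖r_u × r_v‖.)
L = 0;  M = 14*sqrt(2405)/2405;  N = 0

Compute the unit normal N̂(u, v) = (-7*v/sqrt(49*u^2 + 49*v^2 + 1), -7*u/sqrt(49*u^2 + 49*v^2 + 1), 1/sqrt(49*u^2 + 49*v^2 + 1)), and the second partials r_uu, r_uv, r_vv. Take dot products:
  L(u, v) = r_uu · N̂ = 0,
  M(u, v) = r_uv · N̂ = 7/sqrt(49*u^2 + 49*v^2 + 1),
  N(u, v) = r_vv · N̂ = 0.
Evaluating at (u, v) = (-7/2, 0):
  L = 0, M = 14*sqrt(2405)/2405, N = 0.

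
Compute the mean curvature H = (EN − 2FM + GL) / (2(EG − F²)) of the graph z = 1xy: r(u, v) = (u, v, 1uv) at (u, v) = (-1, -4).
H = -sqrt(2)/27

With E = v^2 + 1, F = u*v, G = u^2 + 1, L = 0, M = 1/sqrt(u^2 + v^2 + 1), N = 0, assemble
  H = (EN − 2FM + GL) / (2(EG − F²)) = -u*v/(u^2 + v^2 + 1)^(3/2).
At (u, v) = (-1, -4): H = -sqrt(2)/27.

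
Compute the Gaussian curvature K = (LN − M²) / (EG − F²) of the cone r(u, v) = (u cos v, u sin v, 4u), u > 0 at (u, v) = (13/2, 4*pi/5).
K = 0

Coefficients of the first fundamental form: E = 17, F = 0, G = u^2.
Coefficients of the second fundamental form: L = 0, M = 0, N = 4*sqrt(17)*u^2/(17*Abs(u)).
Assemble K = (LN − M²)/(EG − F²) = 0. At (u, v) = (13/2, 4*pi/5): K = 0.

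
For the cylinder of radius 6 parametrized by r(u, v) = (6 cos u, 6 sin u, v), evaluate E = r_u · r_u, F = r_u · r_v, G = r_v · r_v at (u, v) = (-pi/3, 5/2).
E = 36;  F = 0;  G = 1

Partials: r_u = (-6*sin(u), 6*cos(u), 0), r_v = (0, 0, 1). As functions of (u, v):
  E = r_u · r_u = 36,
  F = r_u · r_v = 0,
  G = r_v · r_v = 1.
Evaluating at (u, v) = (-pi/3, 5/2): E = 36, F = 0, G = 1.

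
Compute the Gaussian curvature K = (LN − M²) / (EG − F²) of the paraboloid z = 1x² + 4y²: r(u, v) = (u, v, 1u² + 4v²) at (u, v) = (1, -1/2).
K = 16/441

Coefficients of the first fundamental form: E = 4*u^2 + 1, F = 16*u*v, G = 64*v^2 + 1.
Coefficients of the second fundamental form: L = 2/sqrt(4*u^2 + 64*v^2 + 1), M = 0, N = 8/sqrt(4*u^2 + 64*v^2 + 1).
Assemble K = (LN − M²)/(EG − F²) = 16/(16*u^4 + 512*u^2*v^2 + 8*u^2 + 4096*v^4 + 128*v^2 + 1). At (u, v) = (1, -1/2): K = 16/441.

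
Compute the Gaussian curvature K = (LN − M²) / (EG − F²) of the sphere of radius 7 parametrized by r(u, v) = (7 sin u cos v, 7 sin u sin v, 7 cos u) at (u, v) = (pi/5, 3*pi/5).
K = 1/49

Coefficients of the first fundamental form: E = 49, F = 0, G = 49*sin(u)^2.
Coefficients of the second fundamental form: L = -7*sin(u)/Abs(sin(u)), M = 0, N = -7*sin(u)^3/Abs(sin(u)).
Assemble K = (LN − M²)/(EG − F²) = 1/49. At (u, v) = (pi/5, 3*pi/5): K = 1/49.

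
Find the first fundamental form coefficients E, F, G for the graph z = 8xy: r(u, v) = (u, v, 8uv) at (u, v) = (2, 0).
E = 1;  F = 0;  G = 257

Partials: r_u = (1, 0, 8*v), r_v = (0, 1, 8*u). As functions of (u, v):
  E = r_u · r_u = 64*v^2 + 1,
  F = r_u · r_v = 64*u*v,
  G = r_v · r_v = 64*u^2 + 1.
Evaluating at (u, v) = (2, 0): E = 1, F = 0, G = 257.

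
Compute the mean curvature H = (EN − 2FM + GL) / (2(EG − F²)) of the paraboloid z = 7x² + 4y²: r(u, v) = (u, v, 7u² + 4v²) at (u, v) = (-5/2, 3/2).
H = 5919*sqrt(1370)/1876900

With E = 196*u^2 + 1, F = 112*u*v, G = 64*v^2 + 1, L = 14/sqrt(196*u^2 + 64*v^2 + 1), M = 0, N = 8/sqrt(196*u^2 + 64*v^2 + 1), assemble
  H = (EN − 2FM + GL) / (2(EG − F²)) = (784*u^2 + 448*v^2 + 11)/(196*u^2 + 64*v^2 + 1)^(3/2).
At (u, v) = (-5/2, 3/2): H = 5919*sqrt(1370)/1876900.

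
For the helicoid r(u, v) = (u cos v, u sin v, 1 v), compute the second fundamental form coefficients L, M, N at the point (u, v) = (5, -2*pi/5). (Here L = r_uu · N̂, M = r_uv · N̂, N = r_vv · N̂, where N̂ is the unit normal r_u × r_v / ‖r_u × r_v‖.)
L = 0;  M = -sqrt(26)/26;  N = 0

Compute the unit normal N̂(u, v) = (sin(v)/sqrt(u^2 + 1), -cos(v)/sqrt(u^2 + 1), u/sqrt(u^2 + 1)), and the second partials r_uu, r_uv, r_vv. Take dot products:
  L(u, v) = r_uu · N̂ = 0,
  M(u, v) = r_uv · N̂ = -1/sqrt(u^2 + 1),
  N(u, v) = r_vv · N̂ = 0.
Evaluating at (u, v) = (5, -2*pi/5):
  L = 0, M = -sqrt(26)/26, N = 0.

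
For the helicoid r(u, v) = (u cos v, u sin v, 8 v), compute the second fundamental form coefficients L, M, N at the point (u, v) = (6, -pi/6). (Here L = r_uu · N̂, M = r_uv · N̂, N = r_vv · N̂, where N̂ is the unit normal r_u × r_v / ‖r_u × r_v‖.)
L = 0;  M = -4/5;  N = 0

Compute the unit normal N̂(u, v) = (8*sin(v)/sqrt(u^2 + 64), -8*cos(v)/sqrt(u^2 + 64), u/sqrt(u^2 + 64)), and the second partials r_uu, r_uv, r_vv. Take dot products:
  L(u, v) = r_uu · N̂ = 0,
  M(u, v) = r_uv · N̂ = -8/sqrt(u^2 + 64),
  N(u, v) = r_vv · N̂ = 0.
Evaluating at (u, v) = (6, -pi/6):
  L = 0, M = -4/5, N = 0.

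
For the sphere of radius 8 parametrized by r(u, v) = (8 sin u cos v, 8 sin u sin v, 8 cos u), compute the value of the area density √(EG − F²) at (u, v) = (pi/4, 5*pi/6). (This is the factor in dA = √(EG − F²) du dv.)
√(EG − F²)|_{(pi/4, 5*pi/6)} = 32*sqrt(2)

E = 64, F = 0, G = 64*sin(u)^2, so EG − F² = 4096*sin(u)^2. Taking the positive square root: √(EG − F²) = 64*Abs(sin(u)). At (u, v) = (pi/4, 5*pi/6): 32*sqrt(2).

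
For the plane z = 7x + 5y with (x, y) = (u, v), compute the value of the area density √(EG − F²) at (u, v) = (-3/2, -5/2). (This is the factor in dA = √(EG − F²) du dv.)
√(EG − F²)|_{(-3/2, -5/2)} = 5*sqrt(3)

E = 50, F = 35, G = 26, so EG − F² = 75. Taking the positive square root: √(EG − F²) = 5*sqrt(3). At (u, v) = (-3/2, -5/2): 5*sqrt(3).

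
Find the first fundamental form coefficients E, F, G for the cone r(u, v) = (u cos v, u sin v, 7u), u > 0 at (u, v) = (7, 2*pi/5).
E = 50;  F = 0;  G = 49

Partials: r_u = (cos(v), sin(v), 7), r_v = (-u*sin(v), u*cos(v), 0). As functions of (u, v):
  E = r_u · r_u = 50,
  F = r_u · r_v = 0,
  G = r_v · r_v = u^2.
Evaluating at (u, v) = (7, 2*pi/5): E = 50, F = 0, G = 49.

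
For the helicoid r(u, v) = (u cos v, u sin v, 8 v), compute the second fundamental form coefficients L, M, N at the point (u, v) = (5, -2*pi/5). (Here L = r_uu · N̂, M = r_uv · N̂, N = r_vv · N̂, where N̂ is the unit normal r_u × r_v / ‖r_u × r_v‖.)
L = 0;  M = -8*sqrt(89)/89;  N = 0

Compute the unit normal N̂(u, v) = (8*sin(v)/sqrt(u^2 + 64), -8*cos(v)/sqrt(u^2 + 64), u/sqrt(u^2 + 64)), and the second partials r_uu, r_uv, r_vv. Take dot products:
  L(u, v) = r_uu · N̂ = 0,
  M(u, v) = r_uv · N̂ = -8/sqrt(u^2 + 64),
  N(u, v) = r_vv · N̂ = 0.
Evaluating at (u, v) = (5, -2*pi/5):
  L = 0, M = -8*sqrt(89)/89, N = 0.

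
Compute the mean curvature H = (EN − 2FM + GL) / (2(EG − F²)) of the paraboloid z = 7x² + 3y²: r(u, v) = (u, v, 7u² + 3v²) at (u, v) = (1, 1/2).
H = 661*sqrt(206)/42436

With E = 196*u^2 + 1, F = 84*u*v, G = 36*v^2 + 1, L = 14/sqrt(196*u^2 + 36*v^2 + 1), M = 0, N = 6/sqrt(196*u^2 + 36*v^2 + 1), assemble
  H = (EN − 2FM + GL) / (2(EG − F²)) = 2*(294*u^2 + 126*v^2 + 5)/(196*u^2 + 36*v^2 + 1)^(3/2).
At (u, v) = (1, 1/2): H = 661*sqrt(206)/42436.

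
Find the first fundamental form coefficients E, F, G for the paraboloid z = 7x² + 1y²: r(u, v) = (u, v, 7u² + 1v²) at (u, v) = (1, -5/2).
E = 197;  F = -70;  G = 26

Partials: r_u = (1, 0, 14*u), r_v = (0, 1, 2*v). As functions of (u, v):
  E = r_u · r_u = 196*u^2 + 1,
  F = r_u · r_v = 28*u*v,
  G = r_v · r_v = 4*v^2 + 1.
Evaluating at (u, v) = (1, -5/2): E = 197, F = -70, G = 26.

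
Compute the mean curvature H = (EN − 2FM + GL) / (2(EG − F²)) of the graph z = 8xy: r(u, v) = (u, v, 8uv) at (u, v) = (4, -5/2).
H = 1024*sqrt(57)/81225

With E = 64*v^2 + 1, F = 64*u*v, G = 64*u^2 + 1, L = 0, M = 8/sqrt(64*u^2 + 64*v^2 + 1), N = 0, assemble
  H = (EN − 2FM + GL) / (2(EG − F²)) = -512*u*v/(64*u^2 + 64*v^2 + 1)^(3/2).
At (u, v) = (4, -5/2): H = 1024*sqrt(57)/81225.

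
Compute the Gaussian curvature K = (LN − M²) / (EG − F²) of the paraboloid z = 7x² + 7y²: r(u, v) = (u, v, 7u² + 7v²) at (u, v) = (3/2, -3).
K = 49/1216609

Coefficients of the first fundamental form: E = 196*u^2 + 1, F = 196*u*v, G = 196*v^2 + 1.
Coefficients of the second fundamental form: L = 14/sqrt(196*u^2 + 196*v^2 + 1), M = 0, N = 14/sqrt(196*u^2 + 196*v^2 + 1).
Assemble K = (LN − M²)/(EG − F²) = 196/(38416*u^4 + 76832*u^2*v^2 + 392*u^2 + 38416*v^4 + 392*v^2 + 1). At (u, v) = (3/2, -3): K = 49/1216609.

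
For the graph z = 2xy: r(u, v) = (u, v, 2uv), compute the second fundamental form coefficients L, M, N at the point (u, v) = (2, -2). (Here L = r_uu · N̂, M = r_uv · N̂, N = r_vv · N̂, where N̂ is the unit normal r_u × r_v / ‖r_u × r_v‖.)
L = 0;  M = 2*sqrt(33)/33;  N = 0

Compute the unit normal N̂(u, v) = (-2*v/sqrt(4*u^2 + 4*v^2 + 1), -2*u/sqrt(4*u^2 + 4*v^2 + 1), 1/sqrt(4*u^2 + 4*v^2 + 1)), and the second partials r_uu, r_uv, r_vv. Take dot products:
  L(u, v) = r_uu · N̂ = 0,
  M(u, v) = r_uv · N̂ = 2/sqrt(4*u^2 + 4*v^2 + 1),
  N(u, v) = r_vv · N̂ = 0.
Evaluating at (u, v) = (2, -2):
  L = 0, M = 2*sqrt(33)/33, N = 0.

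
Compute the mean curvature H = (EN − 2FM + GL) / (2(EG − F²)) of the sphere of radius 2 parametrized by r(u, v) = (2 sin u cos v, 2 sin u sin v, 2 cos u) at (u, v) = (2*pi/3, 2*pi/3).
H = -1/2

With E = 4, F = 0, G = 4*sin(u)^2, L = -2*sin(u)/Abs(sin(u)), M = 0, N = -2*sin(u)^3/Abs(sin(u)), assemble
  H = (EN − 2FM + GL) / (2(EG − F²)) = -sin(u)/(2*Abs(sin(u))).
At (u, v) = (2*pi/3, 2*pi/3): H = -1/2.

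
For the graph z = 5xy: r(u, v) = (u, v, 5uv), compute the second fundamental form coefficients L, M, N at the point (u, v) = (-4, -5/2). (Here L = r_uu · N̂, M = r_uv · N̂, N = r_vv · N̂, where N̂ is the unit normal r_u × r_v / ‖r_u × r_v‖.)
L = 0;  M = 10*sqrt(2229)/2229;  N = 0

Compute the unit normal N̂(u, v) = (-5*v/sqrt(25*u^2 + 25*v^2 + 1), -5*u/sqrt(25*u^2 + 25*v^2 + 1), 1/sqrt(25*u^2 + 25*v^2 + 1)), and the second partials r_uu, r_uv, r_vv. Take dot products:
  L(u, v) = r_uu · N̂ = 0,
  M(u, v) = r_uv · N̂ = 5/sqrt(25*u^2 + 25*v^2 + 1),
  N(u, v) = r_vv · N̂ = 0.
Evaluating at (u, v) = (-4, -5/2):
  L = 0, M = 10*sqrt(2229)/2229, N = 0.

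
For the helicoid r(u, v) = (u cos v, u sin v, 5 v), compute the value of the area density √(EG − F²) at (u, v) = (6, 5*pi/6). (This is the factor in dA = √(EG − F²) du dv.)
√(EG − F²)|_{(6, 5*pi/6)} = sqrt(61)

E = 1, F = 0, G = u^2 + 25, so EG − F² = u^2 + 25. Taking the positive square root: √(EG − F²) = sqrt(u^2 + 25). At (u, v) = (6, 5*pi/6): sqrt(61).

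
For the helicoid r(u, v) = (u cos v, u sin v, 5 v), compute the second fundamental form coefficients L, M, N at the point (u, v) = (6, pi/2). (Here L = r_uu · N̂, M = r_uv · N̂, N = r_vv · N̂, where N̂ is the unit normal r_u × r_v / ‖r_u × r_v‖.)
L = 0;  M = -5*sqrt(61)/61;  N = 0

Compute the unit normal N̂(u, v) = (5*sin(v)/sqrt(u^2 + 25), -5*cos(v)/sqrt(u^2 + 25), u/sqrt(u^2 + 25)), and the second partials r_uu, r_uv, r_vv. Take dot products:
  L(u, v) = r_uu · N̂ = 0,
  M(u, v) = r_uv · N̂ = -5/sqrt(u^2 + 25),
  N(u, v) = r_vv · N̂ = 0.
Evaluating at (u, v) = (6, pi/2):
  L = 0, M = -5*sqrt(61)/61, N = 0.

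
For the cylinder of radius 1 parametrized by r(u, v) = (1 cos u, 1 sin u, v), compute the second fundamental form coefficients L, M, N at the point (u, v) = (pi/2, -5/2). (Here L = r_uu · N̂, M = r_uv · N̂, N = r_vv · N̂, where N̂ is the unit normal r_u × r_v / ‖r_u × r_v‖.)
L = -1;  M = 0;  N = 0

Compute the unit normal N̂(u, v) = (cos(u), sin(u), 0), and the second partials r_uu, r_uv, r_vv. Take dot products:
  L(u, v) = r_uu · N̂ = -1,
  M(u, v) = r_uv · N̂ = 0,
  N(u, v) = r_vv · N̂ = 0.
Evaluating at (u, v) = (pi/2, -5/2):
  L = -1, M = 0, N = 0.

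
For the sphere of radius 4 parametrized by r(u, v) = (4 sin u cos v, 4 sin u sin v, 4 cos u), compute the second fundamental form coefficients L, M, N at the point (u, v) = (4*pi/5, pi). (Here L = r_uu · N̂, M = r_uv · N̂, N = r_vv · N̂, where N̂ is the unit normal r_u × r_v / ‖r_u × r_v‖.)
L = -4;  M = 0;  N = -5/2 + sqrt(5)/2

Compute the unit normal N̂(u, v) = (sin(u)^2*cos(v)/Abs(sin(u)), sin(u)^2*sin(v)/Abs(sin(u)), sin(2*u)/(2*Abs(sin(u)))), and the second partials r_uu, r_uv, r_vv. Take dot products:
  L(u, v) = r_uu · N̂ = -4*sin(u)/Abs(sin(u)),
  M(u, v) = r_uv · N̂ = 0,
  N(u, v) = r_vv · N̂ = -4*sin(u)^3/Abs(sin(u)).
Evaluating at (u, v) = (4*pi/5, pi):
  L = -4, M = 0, N = -5/2 + sqrt(5)/2.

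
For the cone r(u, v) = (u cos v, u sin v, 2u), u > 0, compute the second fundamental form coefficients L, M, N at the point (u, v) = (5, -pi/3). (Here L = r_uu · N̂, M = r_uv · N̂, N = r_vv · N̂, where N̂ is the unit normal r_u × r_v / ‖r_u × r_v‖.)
L = 0;  M = 0;  N = 2*sqrt(5)

Compute the unit normal N̂(u, v) = (-2*sqrt(5)*u*cos(v)/(5*Abs(u)), -2*sqrt(5)*u*sin(v)/(5*Abs(u)), sqrt(5)*u/(5*Abs(u))), and the second partials r_uu, r_uv, r_vv. Take dot products:
  L(u, v) = r_uu · N̂ = 0,
  M(u, v) = r_uv · N̂ = 0,
  N(u, v) = r_vv · N̂ = 2*sqrt(5)*u^2/(5*Abs(u)).
Evaluating at (u, v) = (5, -pi/3):
  L = 0, M = 0, N = 2*sqrt(5).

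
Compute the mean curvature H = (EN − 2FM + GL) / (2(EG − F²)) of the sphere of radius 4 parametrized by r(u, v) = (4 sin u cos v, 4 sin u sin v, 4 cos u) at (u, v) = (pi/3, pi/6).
H = -1/4

With E = 16, F = 0, G = 16*sin(u)^2, L = -4*sin(u)/Abs(sin(u)), M = 0, N = -4*sin(u)^3/Abs(sin(u)), assemble
  H = (EN − 2FM + GL) / (2(EG − F²)) = -sin(u)/(4*Abs(sin(u))).
At (u, v) = (pi/3, pi/6): H = -1/4.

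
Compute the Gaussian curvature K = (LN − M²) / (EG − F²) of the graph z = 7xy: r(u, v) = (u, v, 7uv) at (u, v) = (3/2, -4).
K = -784/12823561

Coefficients of the first fundamental form: E = 49*v^2 + 1, F = 49*u*v, G = 49*u^2 + 1.
Coefficients of the second fundamental form: L = 0, M = 7/sqrt(49*u^2 + 49*v^2 + 1), N = 0.
Assemble K = (LN − M²)/(EG − F²) = -49/(2401*u^4 + 4802*u^2*v^2 + 98*u^2 + 2401*v^4 + 98*v^2 + 1). At (u, v) = (3/2, -4): K = -784/12823561.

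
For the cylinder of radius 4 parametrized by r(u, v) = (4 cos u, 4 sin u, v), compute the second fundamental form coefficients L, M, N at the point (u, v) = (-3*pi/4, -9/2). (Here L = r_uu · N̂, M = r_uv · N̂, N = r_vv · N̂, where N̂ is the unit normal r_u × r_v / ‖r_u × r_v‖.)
L = -4;  M = 0;  N = 0

Compute the unit normal N̂(u, v) = (cos(u), sin(u), 0), and the second partials r_uu, r_uv, r_vv. Take dot products:
  L(u, v) = r_uu · N̂ = -4,
  M(u, v) = r_uv · N̂ = 0,
  N(u, v) = r_vv · N̂ = 0.
Evaluating at (u, v) = (-3*pi/4, -9/2):
  L = -4, M = 0, N = 0.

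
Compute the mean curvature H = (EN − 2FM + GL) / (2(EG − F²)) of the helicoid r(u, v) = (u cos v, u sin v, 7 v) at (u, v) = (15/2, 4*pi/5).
H = 0

With E = 1, F = 0, G = u^2 + 49, L = 0, M = -7/sqrt(u^2 + 49), N = 0, assemble
  H = (EN − 2FM + GL) / (2(EG − F²)) = 0.
At (u, v) = (15/2, 4*pi/5): H = 0.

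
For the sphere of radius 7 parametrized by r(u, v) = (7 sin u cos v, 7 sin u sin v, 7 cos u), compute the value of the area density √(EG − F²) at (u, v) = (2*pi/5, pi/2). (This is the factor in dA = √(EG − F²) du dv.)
√(EG − F²)|_{(2*pi/5, pi/2)} = 49*sqrt(2*sqrt(5) + 10)/4

E = 49, F = 0, G = 49*sin(u)^2, so EG − F² = 2401*sin(u)^2. Taking the positive square root: √(EG − F²) = 49*Abs(sin(u)). At (u, v) = (2*pi/5, pi/2): 49*sqrt(2*sqrt(5) + 10)/4.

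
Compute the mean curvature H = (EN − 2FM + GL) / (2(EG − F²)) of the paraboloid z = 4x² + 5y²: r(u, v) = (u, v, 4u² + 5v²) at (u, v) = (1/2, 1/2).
H = 3*sqrt(42)/28

With E = 64*u^2 + 1, F = 80*u*v, G = 100*v^2 + 1, L = 8/sqrt(64*u^2 + 100*v^2 + 1), M = 0, N = 10/sqrt(64*u^2 + 100*v^2 + 1), assemble
  H = (EN − 2FM + GL) / (2(EG − F²)) = (320*u^2 + 400*v^2 + 9)/(64*u^2 + 100*v^2 + 1)^(3/2).
At (u, v) = (1/2, 1/2): H = 3*sqrt(42)/28.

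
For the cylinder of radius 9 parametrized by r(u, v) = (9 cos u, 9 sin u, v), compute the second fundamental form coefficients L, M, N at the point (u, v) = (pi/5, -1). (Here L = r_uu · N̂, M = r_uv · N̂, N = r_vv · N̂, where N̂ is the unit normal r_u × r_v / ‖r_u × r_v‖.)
L = -9;  M = 0;  N = 0

Compute the unit normal N̂(u, v) = (cos(u), sin(u), 0), and the second partials r_uu, r_uv, r_vv. Take dot products:
  L(u, v) = r_uu · N̂ = -9,
  M(u, v) = r_uv · N̂ = 0,
  N(u, v) = r_vv · N̂ = 0.
Evaluating at (u, v) = (pi/5, -1):
  L = -9, M = 0, N = 0.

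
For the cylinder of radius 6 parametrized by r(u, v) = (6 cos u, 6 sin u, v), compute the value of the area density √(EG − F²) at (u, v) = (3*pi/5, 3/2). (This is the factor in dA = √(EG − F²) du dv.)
√(EG − F²)|_{(3*pi/5, 3/2)} = 6

E = 36, F = 0, G = 1, so EG − F² = 36. Taking the positive square root: √(EG − F²) = 6. At (u, v) = (3*pi/5, 3/2): 6.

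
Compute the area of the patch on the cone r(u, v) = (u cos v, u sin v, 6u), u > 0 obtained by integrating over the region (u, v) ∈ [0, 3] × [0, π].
Area = 9*sqrt(37)*pi/2

Area = ∫∫ √(EG − F²) du dv with √(EG − F²) = sqrt(37)*Abs(u). Integrating over [0, 3] × [0, π] gives 9*sqrt(37)*pi/2.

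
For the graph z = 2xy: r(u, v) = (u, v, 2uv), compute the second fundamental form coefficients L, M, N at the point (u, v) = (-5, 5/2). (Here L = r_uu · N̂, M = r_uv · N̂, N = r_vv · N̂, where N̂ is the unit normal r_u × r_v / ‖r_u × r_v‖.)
L = 0;  M = sqrt(14)/21;  N = 0

Compute the unit normal N̂(u, v) = (-2*v/sqrt(4*u^2 + 4*v^2 + 1), -2*u/sqrt(4*u^2 + 4*v^2 + 1), 1/sqrt(4*u^2 + 4*v^2 + 1)), and the second partials r_uu, r_uv, r_vv. Take dot products:
  L(u, v) = r_uu · N̂ = 0,
  M(u, v) = r_uv · N̂ = 2/sqrt(4*u^2 + 4*v^2 + 1),
  N(u, v) = r_vv · N̂ = 0.
Evaluating at (u, v) = (-5, 5/2):
  L = 0, M = sqrt(14)/21, N = 0.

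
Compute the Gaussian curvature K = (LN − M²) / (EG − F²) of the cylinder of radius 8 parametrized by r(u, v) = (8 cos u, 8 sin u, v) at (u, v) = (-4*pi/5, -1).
K = 0

Coefficients of the first fundamental form: E = 64, F = 0, G = 1.
Coefficients of the second fundamental form: L = -8, M = 0, N = 0.
Assemble K = (LN − M²)/(EG − F²) = 0. At (u, v) = (-4*pi/5, -1): K = 0.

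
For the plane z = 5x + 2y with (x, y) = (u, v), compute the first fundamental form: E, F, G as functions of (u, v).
E = 26;  F = 10;  G = 5

Compute partials: r_u = (1, 0, 5), r_v = (0, 1, 2). Then
  E = r_u · r_u = 26,
  F = r_u · r_v = 10,
  G = r_v · r_v = 5.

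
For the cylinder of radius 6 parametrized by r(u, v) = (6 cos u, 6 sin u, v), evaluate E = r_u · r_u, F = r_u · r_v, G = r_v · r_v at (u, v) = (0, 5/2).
E = 36;  F = 0;  G = 1

Partials: r_u = (-6*sin(u), 6*cos(u), 0), r_v = (0, 0, 1). As functions of (u, v):
  E = r_u · r_u = 36,
  F = r_u · r_v = 0,
  G = r_v · r_v = 1.
Evaluating at (u, v) = (0, 5/2): E = 36, F = 0, G = 1.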